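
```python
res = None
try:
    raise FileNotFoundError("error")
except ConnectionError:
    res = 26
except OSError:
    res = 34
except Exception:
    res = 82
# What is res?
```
34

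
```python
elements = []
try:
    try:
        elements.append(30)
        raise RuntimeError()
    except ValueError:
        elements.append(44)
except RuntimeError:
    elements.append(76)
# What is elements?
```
[30, 76]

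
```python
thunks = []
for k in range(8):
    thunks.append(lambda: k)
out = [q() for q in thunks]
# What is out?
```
[7, 7, 7, 7, 7, 7, 7, 7]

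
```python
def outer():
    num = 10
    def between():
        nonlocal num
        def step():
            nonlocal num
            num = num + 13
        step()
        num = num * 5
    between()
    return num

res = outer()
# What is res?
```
115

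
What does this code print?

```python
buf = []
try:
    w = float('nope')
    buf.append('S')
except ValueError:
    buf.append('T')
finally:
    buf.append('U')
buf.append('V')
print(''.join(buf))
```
TUV

finally always runs, even after exception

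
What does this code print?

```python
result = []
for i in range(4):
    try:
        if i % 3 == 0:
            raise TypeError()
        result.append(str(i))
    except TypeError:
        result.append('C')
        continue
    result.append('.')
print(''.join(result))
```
C1.2.C

continue in except skips rest of loop body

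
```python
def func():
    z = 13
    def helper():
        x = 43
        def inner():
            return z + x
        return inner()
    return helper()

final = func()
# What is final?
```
56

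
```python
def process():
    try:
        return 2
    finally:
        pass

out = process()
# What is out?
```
2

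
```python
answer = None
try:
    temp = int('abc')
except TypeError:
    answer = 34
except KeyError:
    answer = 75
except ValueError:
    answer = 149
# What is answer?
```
149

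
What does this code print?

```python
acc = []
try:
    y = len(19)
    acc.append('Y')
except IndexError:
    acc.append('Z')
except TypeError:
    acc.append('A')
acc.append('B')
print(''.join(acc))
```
AB

TypeError is caught by its specific handler, not IndexError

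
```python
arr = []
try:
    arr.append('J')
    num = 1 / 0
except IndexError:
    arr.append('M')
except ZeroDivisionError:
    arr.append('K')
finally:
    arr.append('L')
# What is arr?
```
['J', 'K', 'L']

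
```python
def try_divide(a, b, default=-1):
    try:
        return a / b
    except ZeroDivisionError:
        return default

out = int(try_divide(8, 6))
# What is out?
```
1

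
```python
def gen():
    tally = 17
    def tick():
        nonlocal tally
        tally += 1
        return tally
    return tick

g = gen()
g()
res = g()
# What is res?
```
19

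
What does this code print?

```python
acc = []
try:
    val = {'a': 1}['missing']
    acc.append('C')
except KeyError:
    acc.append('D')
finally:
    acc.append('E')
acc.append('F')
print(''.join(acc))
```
DEF

finally always runs, even after exception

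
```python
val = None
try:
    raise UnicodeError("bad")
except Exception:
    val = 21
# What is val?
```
21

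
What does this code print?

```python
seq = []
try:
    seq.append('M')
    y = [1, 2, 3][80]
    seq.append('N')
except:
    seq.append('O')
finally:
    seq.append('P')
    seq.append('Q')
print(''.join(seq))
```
MOPQ

Code before exception runs, then except, then all of finally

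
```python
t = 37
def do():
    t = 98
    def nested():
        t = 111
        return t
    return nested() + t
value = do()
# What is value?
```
209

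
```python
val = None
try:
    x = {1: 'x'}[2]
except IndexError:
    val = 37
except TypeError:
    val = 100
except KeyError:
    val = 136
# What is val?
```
136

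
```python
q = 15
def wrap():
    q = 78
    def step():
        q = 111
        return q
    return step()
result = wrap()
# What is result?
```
111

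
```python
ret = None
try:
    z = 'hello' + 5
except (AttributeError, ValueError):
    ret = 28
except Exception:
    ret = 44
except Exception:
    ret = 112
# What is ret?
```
44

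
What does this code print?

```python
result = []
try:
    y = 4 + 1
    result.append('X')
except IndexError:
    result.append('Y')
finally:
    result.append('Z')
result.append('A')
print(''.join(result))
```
XZA

finally runs after normal execution too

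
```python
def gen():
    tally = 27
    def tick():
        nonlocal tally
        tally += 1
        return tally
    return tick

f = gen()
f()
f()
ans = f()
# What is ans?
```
30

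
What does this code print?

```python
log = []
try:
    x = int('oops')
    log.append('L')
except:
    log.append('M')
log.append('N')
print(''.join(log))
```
MN

Exception raised in try, caught by bare except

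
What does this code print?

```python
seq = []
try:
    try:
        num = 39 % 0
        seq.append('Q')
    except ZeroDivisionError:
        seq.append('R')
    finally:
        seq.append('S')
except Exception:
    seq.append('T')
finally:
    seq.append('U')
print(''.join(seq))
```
RSU

Both finally blocks run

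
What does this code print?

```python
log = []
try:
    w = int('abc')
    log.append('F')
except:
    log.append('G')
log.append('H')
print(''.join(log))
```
GH

Exception raised in try, caught by bare except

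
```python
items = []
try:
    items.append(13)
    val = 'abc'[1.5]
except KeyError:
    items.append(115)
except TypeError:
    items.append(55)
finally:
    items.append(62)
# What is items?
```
[13, 55, 62]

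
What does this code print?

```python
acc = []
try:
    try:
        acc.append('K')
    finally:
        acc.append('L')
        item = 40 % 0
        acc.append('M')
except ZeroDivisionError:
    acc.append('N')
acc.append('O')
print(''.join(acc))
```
KLNO

Exception in inner finally caught by outer except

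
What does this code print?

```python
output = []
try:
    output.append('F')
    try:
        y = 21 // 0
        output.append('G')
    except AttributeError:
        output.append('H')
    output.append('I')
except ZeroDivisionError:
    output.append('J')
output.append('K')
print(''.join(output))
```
FJK

Inner handler doesn't match, propagates to outer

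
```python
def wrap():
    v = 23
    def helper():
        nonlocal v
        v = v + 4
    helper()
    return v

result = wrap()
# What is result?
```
27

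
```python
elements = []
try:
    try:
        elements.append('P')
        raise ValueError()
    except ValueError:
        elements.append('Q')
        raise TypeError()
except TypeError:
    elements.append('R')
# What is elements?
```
['P', 'Q', 'R']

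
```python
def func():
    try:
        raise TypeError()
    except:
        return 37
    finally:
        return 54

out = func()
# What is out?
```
54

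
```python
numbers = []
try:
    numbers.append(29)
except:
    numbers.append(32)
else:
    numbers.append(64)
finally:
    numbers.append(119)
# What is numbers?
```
[29, 64, 119]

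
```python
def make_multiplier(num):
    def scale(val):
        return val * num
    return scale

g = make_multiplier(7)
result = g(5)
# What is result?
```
35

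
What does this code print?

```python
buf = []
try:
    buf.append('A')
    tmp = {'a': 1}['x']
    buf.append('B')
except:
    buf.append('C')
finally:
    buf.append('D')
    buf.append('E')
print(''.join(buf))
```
ACDE

Code before exception runs, then except, then all of finally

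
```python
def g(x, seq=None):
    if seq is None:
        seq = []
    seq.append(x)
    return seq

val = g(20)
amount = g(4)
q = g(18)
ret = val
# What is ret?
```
[20]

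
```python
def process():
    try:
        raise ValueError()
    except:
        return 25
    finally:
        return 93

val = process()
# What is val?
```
93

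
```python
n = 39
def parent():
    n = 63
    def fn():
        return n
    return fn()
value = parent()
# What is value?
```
63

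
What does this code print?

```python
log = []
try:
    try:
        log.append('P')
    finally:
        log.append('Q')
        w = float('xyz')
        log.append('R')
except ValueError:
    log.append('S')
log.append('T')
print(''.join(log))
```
PQST

Exception in inner finally caught by outer except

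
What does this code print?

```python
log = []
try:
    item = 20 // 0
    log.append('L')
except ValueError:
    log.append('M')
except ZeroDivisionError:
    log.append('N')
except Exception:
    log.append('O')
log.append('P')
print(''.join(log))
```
NP

ZeroDivisionError matches before generic Exception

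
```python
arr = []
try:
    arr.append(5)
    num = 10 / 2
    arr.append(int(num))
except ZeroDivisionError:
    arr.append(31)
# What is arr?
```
[5, 5]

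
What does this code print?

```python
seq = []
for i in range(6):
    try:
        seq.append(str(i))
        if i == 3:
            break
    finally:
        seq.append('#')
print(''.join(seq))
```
0#1#2#3#

finally runs even when breaking out of loop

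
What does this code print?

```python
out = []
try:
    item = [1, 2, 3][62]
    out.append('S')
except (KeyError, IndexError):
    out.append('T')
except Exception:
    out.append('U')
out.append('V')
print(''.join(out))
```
TV

IndexError matches tuple containing it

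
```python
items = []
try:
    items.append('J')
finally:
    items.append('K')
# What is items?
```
['J', 'K']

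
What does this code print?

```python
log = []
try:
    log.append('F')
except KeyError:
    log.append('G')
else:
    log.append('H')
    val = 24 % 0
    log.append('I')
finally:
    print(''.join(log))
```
FH

Try succeeds, else appends 'H', ZeroDivisionError in else is uncaught, finally prints before exception propagates ('I' never appended)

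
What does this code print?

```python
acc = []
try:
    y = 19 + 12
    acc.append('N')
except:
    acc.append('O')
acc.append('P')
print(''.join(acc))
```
NP

No exception, try block completes normally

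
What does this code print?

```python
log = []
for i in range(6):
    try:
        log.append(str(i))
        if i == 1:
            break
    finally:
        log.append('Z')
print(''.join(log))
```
0Z1Z

finally runs even when breaking out of loop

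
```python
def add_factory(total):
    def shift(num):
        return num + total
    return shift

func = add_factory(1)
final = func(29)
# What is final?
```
30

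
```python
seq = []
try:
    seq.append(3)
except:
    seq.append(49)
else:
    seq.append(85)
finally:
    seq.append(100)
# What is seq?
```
[3, 85, 100]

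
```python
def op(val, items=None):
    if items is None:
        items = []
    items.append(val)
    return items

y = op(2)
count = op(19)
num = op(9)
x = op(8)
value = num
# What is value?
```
[9]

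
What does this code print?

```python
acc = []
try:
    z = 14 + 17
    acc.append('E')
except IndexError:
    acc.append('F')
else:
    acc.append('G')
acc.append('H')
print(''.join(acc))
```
EGH

else block runs when no exception occurs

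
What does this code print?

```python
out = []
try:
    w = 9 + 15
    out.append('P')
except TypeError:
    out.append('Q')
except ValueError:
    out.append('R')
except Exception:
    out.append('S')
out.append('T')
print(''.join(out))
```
PT

No exception, try block completes normally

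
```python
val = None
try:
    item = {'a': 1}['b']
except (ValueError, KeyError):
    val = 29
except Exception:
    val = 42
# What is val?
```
29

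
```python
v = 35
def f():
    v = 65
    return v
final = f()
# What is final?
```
65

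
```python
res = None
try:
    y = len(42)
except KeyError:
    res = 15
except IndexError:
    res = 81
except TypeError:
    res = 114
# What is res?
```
114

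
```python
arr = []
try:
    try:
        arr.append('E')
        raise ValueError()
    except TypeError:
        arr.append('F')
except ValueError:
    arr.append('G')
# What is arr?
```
['E', 'G']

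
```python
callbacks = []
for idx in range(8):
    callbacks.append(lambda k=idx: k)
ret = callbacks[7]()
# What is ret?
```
7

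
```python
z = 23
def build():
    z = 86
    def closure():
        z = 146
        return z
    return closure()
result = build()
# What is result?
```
146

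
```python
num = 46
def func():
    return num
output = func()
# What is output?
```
46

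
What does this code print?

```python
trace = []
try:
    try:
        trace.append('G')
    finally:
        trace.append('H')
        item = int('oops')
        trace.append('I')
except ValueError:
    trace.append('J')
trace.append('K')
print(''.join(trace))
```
GHJK

Exception in inner finally caught by outer except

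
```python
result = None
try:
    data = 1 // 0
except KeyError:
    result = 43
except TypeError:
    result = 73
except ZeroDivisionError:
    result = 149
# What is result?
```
149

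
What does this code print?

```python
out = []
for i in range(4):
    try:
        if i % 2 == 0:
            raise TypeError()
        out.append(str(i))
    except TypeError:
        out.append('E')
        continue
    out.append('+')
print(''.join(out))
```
E1+E3+

continue in except skips rest of loop body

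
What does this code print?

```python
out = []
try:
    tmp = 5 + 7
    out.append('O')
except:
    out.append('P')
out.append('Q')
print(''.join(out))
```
OQ

No exception, try block completes normally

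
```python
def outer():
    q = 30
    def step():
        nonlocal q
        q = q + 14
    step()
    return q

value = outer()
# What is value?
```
44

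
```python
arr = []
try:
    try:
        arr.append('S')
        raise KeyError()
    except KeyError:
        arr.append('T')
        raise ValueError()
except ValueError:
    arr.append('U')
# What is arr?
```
['S', 'T', 'U']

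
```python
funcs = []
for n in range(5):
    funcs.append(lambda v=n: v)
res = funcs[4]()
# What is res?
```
4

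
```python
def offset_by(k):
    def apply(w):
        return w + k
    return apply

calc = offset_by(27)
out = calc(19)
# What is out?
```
46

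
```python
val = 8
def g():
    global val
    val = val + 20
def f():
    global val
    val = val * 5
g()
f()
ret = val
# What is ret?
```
140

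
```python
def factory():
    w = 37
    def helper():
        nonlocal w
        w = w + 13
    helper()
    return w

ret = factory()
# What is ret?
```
50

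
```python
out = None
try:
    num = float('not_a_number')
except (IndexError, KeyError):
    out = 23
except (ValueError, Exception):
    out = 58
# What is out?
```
58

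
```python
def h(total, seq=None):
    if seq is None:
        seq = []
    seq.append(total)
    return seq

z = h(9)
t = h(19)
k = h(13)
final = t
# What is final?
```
[19]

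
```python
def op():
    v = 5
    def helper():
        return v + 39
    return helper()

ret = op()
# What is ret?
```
44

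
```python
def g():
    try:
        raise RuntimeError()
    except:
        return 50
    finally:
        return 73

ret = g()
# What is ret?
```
73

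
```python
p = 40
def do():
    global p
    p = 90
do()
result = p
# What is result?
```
90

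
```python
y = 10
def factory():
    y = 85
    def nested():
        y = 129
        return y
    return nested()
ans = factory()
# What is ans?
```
129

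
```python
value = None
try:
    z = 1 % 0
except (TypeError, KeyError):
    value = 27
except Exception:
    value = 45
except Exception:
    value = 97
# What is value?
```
45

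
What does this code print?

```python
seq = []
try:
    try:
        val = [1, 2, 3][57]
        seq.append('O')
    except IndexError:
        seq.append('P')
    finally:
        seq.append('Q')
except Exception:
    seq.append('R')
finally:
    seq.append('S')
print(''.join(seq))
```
PQS

Both finally blocks run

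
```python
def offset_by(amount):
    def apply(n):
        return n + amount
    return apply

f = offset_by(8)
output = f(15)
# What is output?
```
23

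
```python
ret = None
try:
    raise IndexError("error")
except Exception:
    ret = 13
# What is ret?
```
13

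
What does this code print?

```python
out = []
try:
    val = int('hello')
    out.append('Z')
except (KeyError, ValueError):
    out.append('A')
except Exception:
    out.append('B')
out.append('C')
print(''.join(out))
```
AC

ValueError matches tuple containing it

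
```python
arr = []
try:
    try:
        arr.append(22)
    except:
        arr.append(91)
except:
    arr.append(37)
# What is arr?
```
[22]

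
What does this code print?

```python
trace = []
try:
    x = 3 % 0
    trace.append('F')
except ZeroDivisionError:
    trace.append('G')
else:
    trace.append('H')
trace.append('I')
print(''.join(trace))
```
GI

else block skipped when exception is caught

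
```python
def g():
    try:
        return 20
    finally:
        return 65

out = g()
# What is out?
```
65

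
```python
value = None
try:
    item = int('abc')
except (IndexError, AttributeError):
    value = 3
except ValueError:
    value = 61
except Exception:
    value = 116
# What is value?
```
61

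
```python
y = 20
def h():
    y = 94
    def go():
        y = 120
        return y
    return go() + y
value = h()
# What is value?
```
214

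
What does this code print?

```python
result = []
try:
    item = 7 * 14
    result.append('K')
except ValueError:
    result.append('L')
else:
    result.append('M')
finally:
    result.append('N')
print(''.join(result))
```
KMN

else runs before finally when no exception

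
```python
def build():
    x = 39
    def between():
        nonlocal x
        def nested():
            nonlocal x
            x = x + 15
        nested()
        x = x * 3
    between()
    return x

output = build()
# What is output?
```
162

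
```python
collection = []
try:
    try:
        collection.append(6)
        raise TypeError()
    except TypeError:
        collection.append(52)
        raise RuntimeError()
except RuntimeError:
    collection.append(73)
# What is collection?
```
[6, 52, 73]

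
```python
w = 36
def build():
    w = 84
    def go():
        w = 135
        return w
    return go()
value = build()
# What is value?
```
135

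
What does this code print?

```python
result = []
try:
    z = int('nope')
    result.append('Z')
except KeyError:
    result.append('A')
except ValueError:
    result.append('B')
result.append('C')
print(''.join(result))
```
BC

ValueError is caught by its specific handler, not KeyError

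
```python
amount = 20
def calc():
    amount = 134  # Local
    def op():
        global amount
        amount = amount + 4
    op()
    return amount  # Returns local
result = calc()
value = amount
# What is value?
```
24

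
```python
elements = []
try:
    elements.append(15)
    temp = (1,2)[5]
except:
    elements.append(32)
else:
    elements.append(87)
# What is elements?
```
[15, 32]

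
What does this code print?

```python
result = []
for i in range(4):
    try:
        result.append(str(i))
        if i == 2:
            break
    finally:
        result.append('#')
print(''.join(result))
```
0#1#2#

finally runs even when breaking out of loop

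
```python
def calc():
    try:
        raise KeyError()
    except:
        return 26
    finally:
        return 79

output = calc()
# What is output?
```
79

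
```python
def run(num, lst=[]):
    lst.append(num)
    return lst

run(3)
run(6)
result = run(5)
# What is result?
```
[3, 6, 5]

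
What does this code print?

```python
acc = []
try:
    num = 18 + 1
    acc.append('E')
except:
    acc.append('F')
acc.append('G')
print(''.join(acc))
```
EG

No exception, try block completes normally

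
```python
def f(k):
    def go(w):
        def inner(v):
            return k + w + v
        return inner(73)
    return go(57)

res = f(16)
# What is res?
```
146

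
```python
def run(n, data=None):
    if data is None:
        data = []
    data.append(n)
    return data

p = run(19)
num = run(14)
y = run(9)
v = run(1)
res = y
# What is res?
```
[9]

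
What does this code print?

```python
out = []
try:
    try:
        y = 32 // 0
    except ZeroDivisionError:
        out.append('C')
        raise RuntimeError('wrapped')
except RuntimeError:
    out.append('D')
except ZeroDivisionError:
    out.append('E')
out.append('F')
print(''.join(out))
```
CDF

RuntimeError raised and caught, original ZeroDivisionError not re-raised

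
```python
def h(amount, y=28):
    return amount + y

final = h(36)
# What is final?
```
64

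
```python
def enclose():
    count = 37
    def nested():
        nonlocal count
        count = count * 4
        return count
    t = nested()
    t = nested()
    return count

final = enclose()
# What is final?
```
592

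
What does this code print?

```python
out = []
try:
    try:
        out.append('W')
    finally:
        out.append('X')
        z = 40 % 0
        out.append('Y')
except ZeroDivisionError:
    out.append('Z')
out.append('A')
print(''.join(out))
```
WXZA

Exception in inner finally caught by outer except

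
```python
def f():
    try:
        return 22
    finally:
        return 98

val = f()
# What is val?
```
98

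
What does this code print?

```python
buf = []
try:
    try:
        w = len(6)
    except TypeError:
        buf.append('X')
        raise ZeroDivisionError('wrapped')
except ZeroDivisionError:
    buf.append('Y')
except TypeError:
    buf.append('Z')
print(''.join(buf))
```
XY

New ZeroDivisionError raised, caught by outer ZeroDivisionError handler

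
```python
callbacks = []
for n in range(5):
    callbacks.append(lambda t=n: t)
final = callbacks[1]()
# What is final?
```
1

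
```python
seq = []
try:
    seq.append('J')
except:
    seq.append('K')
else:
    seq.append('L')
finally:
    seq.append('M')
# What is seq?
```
['J', 'L', 'M']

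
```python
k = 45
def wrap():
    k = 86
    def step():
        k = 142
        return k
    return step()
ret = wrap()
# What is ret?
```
142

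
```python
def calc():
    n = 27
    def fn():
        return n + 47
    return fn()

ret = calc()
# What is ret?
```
74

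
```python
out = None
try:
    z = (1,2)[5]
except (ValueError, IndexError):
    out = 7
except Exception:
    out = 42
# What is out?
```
7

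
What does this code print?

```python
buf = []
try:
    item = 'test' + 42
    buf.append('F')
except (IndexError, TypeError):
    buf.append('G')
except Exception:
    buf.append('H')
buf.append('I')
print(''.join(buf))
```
GI

TypeError matches tuple containing it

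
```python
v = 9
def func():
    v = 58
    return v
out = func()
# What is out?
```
58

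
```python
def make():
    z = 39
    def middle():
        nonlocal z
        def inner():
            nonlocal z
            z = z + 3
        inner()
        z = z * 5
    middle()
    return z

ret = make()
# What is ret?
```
210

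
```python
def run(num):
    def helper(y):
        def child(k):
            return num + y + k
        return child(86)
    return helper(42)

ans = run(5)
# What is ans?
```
133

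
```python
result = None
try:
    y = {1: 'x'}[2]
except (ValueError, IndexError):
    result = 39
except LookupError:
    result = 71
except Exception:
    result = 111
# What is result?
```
71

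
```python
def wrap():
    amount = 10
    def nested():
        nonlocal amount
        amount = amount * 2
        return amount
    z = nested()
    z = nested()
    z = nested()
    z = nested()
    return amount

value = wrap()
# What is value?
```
160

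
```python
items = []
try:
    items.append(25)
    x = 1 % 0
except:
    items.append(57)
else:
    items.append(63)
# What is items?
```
[25, 57]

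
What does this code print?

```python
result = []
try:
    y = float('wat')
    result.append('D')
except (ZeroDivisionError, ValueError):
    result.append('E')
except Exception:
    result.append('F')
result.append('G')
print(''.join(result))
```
EG

ValueError matches tuple containing it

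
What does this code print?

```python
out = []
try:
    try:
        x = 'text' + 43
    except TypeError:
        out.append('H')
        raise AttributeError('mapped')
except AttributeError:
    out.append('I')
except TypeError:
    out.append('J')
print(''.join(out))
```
HI

New AttributeError raised, caught by outer AttributeError handler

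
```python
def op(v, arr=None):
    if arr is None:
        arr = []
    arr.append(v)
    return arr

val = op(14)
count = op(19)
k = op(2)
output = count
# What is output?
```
[19]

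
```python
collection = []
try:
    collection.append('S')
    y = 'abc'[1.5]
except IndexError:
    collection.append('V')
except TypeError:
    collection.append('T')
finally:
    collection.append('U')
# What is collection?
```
['S', 'T', 'U']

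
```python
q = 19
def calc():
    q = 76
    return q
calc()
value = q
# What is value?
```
19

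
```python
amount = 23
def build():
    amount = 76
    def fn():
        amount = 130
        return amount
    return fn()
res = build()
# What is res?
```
130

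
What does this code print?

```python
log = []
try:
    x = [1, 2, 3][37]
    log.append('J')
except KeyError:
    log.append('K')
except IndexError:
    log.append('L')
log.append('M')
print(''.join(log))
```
LM

IndexError is caught by its specific handler, not KeyError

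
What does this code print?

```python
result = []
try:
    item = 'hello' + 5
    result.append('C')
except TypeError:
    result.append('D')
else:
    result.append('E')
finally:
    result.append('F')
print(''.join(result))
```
DF

Exception: except runs, else skipped, finally runs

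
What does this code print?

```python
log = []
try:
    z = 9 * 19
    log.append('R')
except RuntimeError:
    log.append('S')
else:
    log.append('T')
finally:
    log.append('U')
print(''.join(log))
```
RTU

else runs before finally when no exception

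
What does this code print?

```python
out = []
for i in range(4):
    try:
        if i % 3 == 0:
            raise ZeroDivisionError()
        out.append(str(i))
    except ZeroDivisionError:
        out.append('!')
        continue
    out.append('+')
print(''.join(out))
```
!1+2+!

continue in except skips rest of loop body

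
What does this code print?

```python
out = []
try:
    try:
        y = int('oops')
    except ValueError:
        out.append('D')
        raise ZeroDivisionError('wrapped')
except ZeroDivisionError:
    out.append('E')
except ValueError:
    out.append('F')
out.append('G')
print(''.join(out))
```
DEG

ZeroDivisionError raised and caught, original ValueError not re-raised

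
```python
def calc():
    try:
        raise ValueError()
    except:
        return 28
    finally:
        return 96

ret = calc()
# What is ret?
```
96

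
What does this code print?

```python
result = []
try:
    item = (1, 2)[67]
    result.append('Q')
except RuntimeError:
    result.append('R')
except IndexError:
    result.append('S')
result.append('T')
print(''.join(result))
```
ST

IndexError is caught by its specific handler, not RuntimeError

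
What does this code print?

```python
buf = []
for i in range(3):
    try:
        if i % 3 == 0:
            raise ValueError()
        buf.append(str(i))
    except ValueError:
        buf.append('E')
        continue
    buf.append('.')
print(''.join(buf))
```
E1.2.

continue in except skips rest of loop body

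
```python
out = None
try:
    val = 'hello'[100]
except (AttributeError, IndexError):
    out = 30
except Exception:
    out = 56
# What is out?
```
30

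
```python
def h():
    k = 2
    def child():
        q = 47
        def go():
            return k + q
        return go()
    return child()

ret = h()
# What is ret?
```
49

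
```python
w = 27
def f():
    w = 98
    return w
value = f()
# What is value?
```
98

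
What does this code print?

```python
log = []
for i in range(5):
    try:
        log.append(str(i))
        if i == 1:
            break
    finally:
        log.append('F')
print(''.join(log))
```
0F1F

finally runs even when breaking out of loop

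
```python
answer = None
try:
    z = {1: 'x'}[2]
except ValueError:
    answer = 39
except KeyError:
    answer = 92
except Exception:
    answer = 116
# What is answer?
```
92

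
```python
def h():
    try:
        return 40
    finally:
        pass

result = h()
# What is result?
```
40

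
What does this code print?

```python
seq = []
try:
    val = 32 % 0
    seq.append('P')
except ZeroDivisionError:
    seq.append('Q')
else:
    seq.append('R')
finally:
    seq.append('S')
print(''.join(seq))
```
QS

Exception: except runs, else skipped, finally runs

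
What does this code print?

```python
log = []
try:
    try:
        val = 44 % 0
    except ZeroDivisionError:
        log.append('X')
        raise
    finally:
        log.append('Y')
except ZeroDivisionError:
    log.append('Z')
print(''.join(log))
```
XYZ

finally runs before re-raised exception propagates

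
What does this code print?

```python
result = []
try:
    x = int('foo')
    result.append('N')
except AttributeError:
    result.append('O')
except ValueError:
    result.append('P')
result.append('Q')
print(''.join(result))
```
PQ

ValueError is caught by its specific handler, not AttributeError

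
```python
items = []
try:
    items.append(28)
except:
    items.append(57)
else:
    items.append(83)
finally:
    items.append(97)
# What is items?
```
[28, 83, 97]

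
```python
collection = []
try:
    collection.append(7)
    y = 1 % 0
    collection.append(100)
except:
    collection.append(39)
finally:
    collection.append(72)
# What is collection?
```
[7, 39, 72]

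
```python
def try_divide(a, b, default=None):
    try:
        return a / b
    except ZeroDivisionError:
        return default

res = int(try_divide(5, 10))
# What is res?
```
0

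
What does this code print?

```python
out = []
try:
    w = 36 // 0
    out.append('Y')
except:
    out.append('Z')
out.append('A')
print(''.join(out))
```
ZA

Exception raised in try, caught by bare except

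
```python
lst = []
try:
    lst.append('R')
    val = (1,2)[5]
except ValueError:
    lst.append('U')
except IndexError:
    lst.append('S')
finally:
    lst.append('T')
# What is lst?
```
['R', 'S', 'T']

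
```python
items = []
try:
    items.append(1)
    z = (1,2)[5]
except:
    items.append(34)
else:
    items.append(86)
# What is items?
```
[1, 34]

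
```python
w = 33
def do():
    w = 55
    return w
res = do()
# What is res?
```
55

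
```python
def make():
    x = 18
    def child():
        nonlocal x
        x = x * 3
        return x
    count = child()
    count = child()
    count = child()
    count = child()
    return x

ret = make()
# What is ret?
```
1458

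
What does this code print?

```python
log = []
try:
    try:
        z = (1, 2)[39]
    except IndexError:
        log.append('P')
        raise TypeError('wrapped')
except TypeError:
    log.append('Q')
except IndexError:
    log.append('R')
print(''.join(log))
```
PQ

New TypeError raised, caught by outer TypeError handler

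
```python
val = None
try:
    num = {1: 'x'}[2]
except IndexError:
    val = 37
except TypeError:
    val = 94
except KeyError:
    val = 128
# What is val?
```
128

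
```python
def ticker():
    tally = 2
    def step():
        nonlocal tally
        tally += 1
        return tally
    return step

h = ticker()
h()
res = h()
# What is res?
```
4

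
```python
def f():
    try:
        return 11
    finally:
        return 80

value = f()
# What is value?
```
80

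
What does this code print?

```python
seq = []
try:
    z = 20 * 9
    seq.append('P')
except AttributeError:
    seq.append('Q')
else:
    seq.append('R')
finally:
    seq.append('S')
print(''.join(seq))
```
PRS

else runs before finally when no exception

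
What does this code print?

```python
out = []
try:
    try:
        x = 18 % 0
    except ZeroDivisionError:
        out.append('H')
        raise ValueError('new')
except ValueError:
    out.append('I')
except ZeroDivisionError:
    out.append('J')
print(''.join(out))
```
HI

New ValueError raised, caught by outer ValueError handler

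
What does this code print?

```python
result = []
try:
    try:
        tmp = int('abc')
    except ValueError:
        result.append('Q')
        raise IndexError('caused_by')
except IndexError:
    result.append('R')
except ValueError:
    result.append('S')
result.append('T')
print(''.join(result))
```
QRT

IndexError raised and caught, original ValueError not re-raised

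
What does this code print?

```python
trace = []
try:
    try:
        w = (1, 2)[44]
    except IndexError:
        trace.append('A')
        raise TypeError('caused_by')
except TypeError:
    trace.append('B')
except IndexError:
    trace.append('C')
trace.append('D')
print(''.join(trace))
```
ABD

TypeError raised and caught, original IndexError not re-raised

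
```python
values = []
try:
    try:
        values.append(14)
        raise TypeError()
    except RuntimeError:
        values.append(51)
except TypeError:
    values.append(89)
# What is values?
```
[14, 89]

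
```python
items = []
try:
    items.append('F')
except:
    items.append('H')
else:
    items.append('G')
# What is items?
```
['F', 'G']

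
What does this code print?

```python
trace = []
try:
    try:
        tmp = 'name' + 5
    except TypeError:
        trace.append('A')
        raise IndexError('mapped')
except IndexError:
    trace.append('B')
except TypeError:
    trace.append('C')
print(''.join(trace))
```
AB

New IndexError raised, caught by outer IndexError handler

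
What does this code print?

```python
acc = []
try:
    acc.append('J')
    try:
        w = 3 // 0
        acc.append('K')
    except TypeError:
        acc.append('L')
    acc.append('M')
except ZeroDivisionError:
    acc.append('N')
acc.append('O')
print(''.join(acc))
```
JNO

Inner handler doesn't match, propagates to outer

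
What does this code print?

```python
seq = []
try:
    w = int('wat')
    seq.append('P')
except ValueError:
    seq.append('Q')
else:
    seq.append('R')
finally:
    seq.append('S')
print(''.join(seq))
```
QS

Exception: except runs, else skipped, finally runs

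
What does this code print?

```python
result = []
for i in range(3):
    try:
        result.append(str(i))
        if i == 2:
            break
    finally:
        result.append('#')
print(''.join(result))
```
0#1#2#

finally runs even when breaking out of loop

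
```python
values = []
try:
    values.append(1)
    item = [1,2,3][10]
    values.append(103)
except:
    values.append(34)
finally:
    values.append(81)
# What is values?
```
[1, 34, 81]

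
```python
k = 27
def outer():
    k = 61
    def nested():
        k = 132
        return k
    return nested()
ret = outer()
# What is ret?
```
132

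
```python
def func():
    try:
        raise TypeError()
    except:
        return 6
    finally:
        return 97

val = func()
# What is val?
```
97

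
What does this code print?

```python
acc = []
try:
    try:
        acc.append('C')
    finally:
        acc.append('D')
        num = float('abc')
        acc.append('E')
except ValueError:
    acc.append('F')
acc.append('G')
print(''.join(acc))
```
CDFG

Exception in inner finally caught by outer except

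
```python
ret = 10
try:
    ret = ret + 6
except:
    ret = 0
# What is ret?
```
16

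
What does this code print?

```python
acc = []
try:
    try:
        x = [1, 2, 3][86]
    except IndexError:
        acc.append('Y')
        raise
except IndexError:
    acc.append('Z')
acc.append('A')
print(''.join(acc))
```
YZA

raise without argument re-raises current exception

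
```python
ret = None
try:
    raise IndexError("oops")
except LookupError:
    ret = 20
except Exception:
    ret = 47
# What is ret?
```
20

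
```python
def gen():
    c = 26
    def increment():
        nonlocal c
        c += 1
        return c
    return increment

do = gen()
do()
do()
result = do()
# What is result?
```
29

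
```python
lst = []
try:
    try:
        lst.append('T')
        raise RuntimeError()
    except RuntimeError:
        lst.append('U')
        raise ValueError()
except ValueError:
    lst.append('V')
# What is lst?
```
['T', 'U', 'V']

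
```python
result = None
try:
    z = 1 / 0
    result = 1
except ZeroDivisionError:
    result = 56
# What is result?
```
56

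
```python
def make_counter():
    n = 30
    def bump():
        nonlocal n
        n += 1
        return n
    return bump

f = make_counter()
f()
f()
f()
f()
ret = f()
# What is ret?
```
35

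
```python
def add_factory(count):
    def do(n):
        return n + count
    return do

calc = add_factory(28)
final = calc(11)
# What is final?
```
39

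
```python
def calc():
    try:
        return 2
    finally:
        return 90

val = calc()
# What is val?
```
90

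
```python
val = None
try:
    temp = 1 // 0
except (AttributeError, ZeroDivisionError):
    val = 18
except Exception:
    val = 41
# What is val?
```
18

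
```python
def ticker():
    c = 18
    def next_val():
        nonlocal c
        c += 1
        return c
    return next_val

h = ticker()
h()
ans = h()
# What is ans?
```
20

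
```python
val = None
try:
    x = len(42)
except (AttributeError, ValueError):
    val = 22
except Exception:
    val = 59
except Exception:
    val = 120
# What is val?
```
59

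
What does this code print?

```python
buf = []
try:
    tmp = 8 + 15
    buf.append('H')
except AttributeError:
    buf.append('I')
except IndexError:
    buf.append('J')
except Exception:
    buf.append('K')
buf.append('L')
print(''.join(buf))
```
HL

No exception, try block completes normally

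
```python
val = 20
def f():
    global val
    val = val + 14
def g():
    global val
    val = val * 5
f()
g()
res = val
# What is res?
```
170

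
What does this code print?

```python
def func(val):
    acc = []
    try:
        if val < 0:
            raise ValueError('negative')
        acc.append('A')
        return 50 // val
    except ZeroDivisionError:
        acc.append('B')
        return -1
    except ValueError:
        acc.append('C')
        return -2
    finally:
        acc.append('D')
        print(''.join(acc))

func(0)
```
ABD

val=0 causes ZeroDivisionError, caught, finally prints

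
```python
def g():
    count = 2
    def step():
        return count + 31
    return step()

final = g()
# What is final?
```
33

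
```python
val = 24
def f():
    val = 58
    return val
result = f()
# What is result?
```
58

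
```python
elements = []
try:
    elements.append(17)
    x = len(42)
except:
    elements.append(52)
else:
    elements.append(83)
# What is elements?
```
[17, 52]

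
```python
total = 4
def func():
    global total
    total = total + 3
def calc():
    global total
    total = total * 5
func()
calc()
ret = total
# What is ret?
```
35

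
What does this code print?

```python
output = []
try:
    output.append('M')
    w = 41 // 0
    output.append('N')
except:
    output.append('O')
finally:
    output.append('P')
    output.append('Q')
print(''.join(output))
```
MOPQ

Code before exception runs, then except, then all of finally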